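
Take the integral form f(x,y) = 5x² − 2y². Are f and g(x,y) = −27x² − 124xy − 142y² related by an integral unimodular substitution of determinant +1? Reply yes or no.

D₁ = 40, D₂ = 40
river cycle of f (length 6): (-2, 4, 3), (3, 2, -3), (-3, 4, 2), (2, 4, -3), (-3, 2, 3), (3, 4, -2)
river cycle of g (length 6): (-2, 4, 3), (3, 2, -3), (-3, 4, 2), (2, 4, -3), (-3, 2, 3), (3, 4, -2)
cycles coincide ⇒ equivalent

yes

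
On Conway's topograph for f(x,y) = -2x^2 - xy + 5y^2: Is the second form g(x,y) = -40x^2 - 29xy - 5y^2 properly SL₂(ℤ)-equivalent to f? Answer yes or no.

D₁ = 41, D₂ = 41
river cycle of f (length 10): (-2, 3, 4), (4, 5, -1), (-1, 5, 4), (4, 3, -2), (-2, 5, 2), (2, 3, -4), (-4, 5, 1), (1, 5, -4), (-4, 3, 2), (2, 5, -2)
river cycle of g (length 10): (2, 5, -2), (-2, 3, 4), (4, 5, -1), (-1, 5, 4), (4, 3, -2), (-2, 5, 2), (2, 3, -4), (-4, 5, 1), (1, 5, -4), (-4, 3, 2)
cycles coincide ⇒ equivalent

yes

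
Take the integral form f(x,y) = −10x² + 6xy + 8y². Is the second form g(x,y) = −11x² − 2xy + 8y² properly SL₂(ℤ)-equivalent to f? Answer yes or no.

D₁ = 356, D₂ = 356
river cycle of f (length 14): (8, 10, -8), (-8, 6, 10), (10, 14, -4), (-4, 18, 2), (2, 18, -4), (-4, 14, 10), (10, 6, -8), (-8, 10, 8), (8, 6, -10), (-10, 14, 4), … (4 more)
river cycle of g (length 10): (8, 18, -1), (-1, 18, 8), (8, 14, -5), (-5, 16, 5), (5, 14, -8), (-8, 18, 1), (1, 18, -8), (-8, 14, 5), (5, 16, -5), (-5, 14, 8)
cycles differ ⇒ inequivalent

no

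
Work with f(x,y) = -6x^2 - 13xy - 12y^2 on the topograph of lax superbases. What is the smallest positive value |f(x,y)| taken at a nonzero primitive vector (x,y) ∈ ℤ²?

translate: b→1 (≡13 mod 12), so (6,13,12)→(6,1,5)
flip: (6,1,5)→(5,-1,6)
reduced (well bottom): (5,-1,6) with a≤c, −a<b≤a
well minimum |f| = |-5| = 5 (negative-definite)

5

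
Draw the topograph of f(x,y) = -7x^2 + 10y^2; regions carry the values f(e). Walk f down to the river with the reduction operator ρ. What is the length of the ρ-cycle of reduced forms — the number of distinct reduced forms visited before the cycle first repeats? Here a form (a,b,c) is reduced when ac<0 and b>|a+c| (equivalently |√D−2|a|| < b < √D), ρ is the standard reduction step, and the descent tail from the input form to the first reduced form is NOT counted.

D = 280, ⌊√D⌋ = 16
descent: ρ → (10,0,-7)
descent: ρ → (-7,14,3)  [lands on river]
river: ρ → (3,16,-2)
river: ρ → (-2,16,3)
river: ρ → (3,14,-7)
ρ-cycle length = 4 (tail of 2 descent steps not counted)

4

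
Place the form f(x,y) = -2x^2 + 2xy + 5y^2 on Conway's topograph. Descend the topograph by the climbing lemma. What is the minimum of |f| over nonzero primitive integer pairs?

descent: ρ → (5,-2,-2)
descent: ρ → (-2,6,1)  [lands on river]
river: ρ → (1,6,-2)
closes: descent 2, river 2
min |a| on river = 1

1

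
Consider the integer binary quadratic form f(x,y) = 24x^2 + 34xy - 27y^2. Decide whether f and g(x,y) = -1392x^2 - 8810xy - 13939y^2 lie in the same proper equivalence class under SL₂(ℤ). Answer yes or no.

D₁ = 3748, D₂ = 3748
river cycle of f (length 66): (-27, 20, 31), (31, 42, -16), (-16, 54, 13), (13, 50, -24), (-24, 46, 17), (17, 56, -9), (-9, 52, 29), (29, 6, -32), (-32, 58, 3), (3, 56, -51), … (56 more)
river cycle of g (length 66): (-37, 14, 24), (24, 34, -27), (-27, 20, 31), (31, 42, -16), (-16, 54, 13), (13, 50, -24), (-24, 46, 17), (17, 56, -9), (-9, 52, 29), (29, 6, -32), … (56 more)
cycles coincide ⇒ equivalent

yes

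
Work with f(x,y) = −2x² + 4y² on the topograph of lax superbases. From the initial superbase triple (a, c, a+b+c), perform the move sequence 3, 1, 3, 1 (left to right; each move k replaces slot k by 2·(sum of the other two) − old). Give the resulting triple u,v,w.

start (-2,4,2) = (f(1,0),f(0,1),f(1,1))
replace slot 3: 2·((-2)+4) − 2 = 2 → (-2,4,2)
replace slot 1: 2·(4+2) − (-2) = 14 → (14,4,2)
replace slot 3: 2·(14+4) − 2 = 34 → (14,4,34)
replace slot 1: 2·(4+34) − 14 = 62 → (62,4,34)

62,4,34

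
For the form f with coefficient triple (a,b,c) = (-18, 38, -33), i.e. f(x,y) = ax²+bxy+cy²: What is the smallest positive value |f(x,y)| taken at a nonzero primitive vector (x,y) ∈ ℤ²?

translate: b→-2 (≡-38 mod 36), so (18,-38,33)→(18,-2,13)
flip: (18,-2,13)→(13,2,18)
reduced (well bottom): (13,2,18) with a≤c, −a<b≤a
well minimum |f| = |-13| = 13 (negative-definite)

13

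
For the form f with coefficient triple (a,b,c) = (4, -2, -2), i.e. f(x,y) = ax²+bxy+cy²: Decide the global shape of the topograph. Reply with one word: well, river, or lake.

D = b²−4ac = (-2)² − 4·4·(-2) = 36
D = 6² is a perfect square ⇒ form factors over ℤ ⇒ lakes

lake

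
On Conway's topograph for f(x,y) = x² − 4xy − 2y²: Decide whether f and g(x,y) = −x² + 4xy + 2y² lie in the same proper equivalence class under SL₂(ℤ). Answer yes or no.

D₁ = 24, D₂ = 24
river cycle of f (length 2): (-2, 4, 1), (1, 4, -2)
river cycle of g (length 2): (2, 4, -1), (-1, 4, 2)
cycles differ ⇒ inequivalent

no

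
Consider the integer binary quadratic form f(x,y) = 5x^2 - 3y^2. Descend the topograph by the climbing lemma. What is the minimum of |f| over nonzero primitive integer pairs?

descent: ρ → (-3,6,2)  [lands on river]
river: ρ → (2,6,-3)
closes: descent 1, river 2
min |a| on river = 2

2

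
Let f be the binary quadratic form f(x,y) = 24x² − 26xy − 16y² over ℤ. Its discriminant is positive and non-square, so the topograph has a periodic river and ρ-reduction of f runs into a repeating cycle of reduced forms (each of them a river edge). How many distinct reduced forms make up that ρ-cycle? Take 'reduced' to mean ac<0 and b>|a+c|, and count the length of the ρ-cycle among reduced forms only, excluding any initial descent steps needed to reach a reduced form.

D = 2212, ⌊√D⌋ = 47
descent: ρ → (-16,26,24)  [lands on river]
river: ρ → (24,22,-18)
river: ρ → (-18,14,28)
river: ρ → (28,42,-4)
river: ρ → (-4,46,6)
river: ρ → (6,38,-32)
river: ρ → (-32,26,12)
river: ρ → (12,46,-2)
river: ρ → (-2,46,12)
river: ρ → (12,26,-32)
river: ρ → (-32,38,6)
river: ρ → (6,46,-4)
river: ρ → (-4,42,28)
river: ρ → (28,14,-18)
river: ρ → (-18,22,24)
river: ρ → (24,26,-16)
river: ρ → (-16,38,12)
river: ρ → (12,34,-22)
river: ρ → (-22,10,24)
river: ρ → (24,38,-8)
river: ρ → (-8,42,14)
river: ρ → (14,42,-8)
river: ρ → (-8,38,24)
river: ρ → (24,10,-22)
river: ρ → (-22,34,12)
river: ρ → (12,38,-16)
ρ-cycle length = 26 (tail of 1 descent step not counted)

26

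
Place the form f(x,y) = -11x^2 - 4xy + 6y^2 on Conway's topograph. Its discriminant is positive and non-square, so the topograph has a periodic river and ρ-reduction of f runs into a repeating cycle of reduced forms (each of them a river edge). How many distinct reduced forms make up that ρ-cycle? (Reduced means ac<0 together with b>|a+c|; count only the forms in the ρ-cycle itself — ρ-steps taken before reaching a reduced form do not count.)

D = 280, ⌊√D⌋ = 16
descent: ρ → (6,16,-1)  [lands on river]
river: ρ → (-1,16,6)
river: ρ → (6,8,-9)
river: ρ → (-9,10,5)
river: ρ → (5,10,-9)
river: ρ → (-9,8,6)
ρ-cycle length = 6 (tail of 1 descent step not counted)

6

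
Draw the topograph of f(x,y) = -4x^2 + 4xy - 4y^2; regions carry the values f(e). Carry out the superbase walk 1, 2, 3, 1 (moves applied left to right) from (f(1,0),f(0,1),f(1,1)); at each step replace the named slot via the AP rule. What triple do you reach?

start (-4,-4,-4) = (f(1,0),f(0,1),f(1,1))
replace slot 1: 2·((-4)+(-4)) − (-4) = -12 → (-12,-4,-4)
replace slot 2: 2·((-12)+(-4)) − (-4) = -28 → (-12,-28,-4)
replace slot 3: 2·((-12)+(-28)) − (-4) = -76 → (-12,-28,-76)
replace slot 1: 2·((-28)+(-76)) − (-12) = -196 → (-196,-28,-76)

-196,-28,-76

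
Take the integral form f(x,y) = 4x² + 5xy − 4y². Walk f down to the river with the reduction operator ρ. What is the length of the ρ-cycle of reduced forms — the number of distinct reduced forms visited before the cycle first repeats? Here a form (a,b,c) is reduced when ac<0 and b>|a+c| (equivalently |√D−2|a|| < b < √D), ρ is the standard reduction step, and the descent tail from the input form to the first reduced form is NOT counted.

D = 89, ⌊√D⌋ = 9
river: ρ → (-4,3,5)
river: ρ → (5,7,-2)
river: ρ → (-2,9,1)
river: ρ → (1,9,-2)
river: ρ → (-2,7,5)
river: ρ → (5,3,-4)
river: ρ → (-4,5,4)
river: ρ → (4,3,-5)
river: ρ → (-5,7,2)
river: ρ → (2,9,-1)
river: ρ → (-1,9,2)
river: ρ → (2,7,-5)
river: ρ → (-5,3,4)
river: ρ → (4,5,-4)
ρ-cycle length = 14 (tail of 0 descent steps not counted)

14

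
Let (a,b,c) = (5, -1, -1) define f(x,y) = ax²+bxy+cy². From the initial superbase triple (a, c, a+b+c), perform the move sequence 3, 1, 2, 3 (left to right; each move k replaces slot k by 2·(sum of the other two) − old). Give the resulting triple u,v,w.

start (5,-1,3) = (f(1,0),f(0,1),f(1,1))
replace slot 3: 2·(5+(-1)) − 3 = 5 → (5,-1,5)
replace slot 1: 2·((-1)+5) − 5 = 3 → (3,-1,5)
replace slot 2: 2·(3+5) − (-1) = 17 → (3,17,5)
replace slot 3: 2·(3+17) − 5 = 35 → (3,17,35)

3,17,35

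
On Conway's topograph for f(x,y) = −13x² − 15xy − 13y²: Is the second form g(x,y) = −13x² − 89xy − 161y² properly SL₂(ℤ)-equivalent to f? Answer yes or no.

D₁ = -451, D₂ = -451
f is negative-definite; reduce −f:
−f: translate: b→-11 (≡15 mod 26), so (13,15,13)→(13,-11,11)
−f: flip: (13,-11,11)→(11,11,13)
−f: reduced (well bottom): (11,11,13) with a≤c, −a<b≤a
flip sign back: reduced form of f is (-11,-11,-13)
g is negative-definite; reduce −g:
−g: translate: b→11 (≡89 mod 26), so (13,89,161)→(13,11,11)
−g: flip: (13,11,11)→(11,-11,13)
−g: translate: b→11 (≡-11 mod 22), so (11,-11,13)→(11,11,13)
−g: reduced (well bottom): (11,11,13) with a≤c, −a<b≤a
flip sign back: reduced form of g is (-11,-11,-13)
reduced forms (-11, -11, -13) vs (-11, -11, -13) ⇒ equivalent

yes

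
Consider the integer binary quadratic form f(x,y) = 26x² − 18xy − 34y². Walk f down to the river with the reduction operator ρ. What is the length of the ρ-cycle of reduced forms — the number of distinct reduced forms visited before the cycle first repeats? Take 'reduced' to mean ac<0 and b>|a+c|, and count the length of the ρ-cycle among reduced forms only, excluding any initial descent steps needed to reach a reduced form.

D = 3860, ⌊√D⌋ = 62
descent: ρ → (-34,18,26)  [lands on river]
river: ρ → (26,34,-26)
river: ρ → (-26,18,34)
river: ρ → (34,50,-10)
river: ρ → (-10,50,34)
river: ρ → (34,18,-26)
river: ρ → (-26,34,26)
river: ρ → (26,18,-34)
river: ρ → (-34,50,10)
river: ρ → (10,50,-34)
ρ-cycle length = 10 (tail of 1 descent step not counted)

10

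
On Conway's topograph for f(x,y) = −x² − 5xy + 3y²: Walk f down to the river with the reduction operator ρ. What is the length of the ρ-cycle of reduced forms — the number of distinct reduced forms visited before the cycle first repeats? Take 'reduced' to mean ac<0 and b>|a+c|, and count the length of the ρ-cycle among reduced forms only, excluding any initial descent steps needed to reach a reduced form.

D = 37, ⌊√D⌋ = 6
descent: ρ → (3,5,-1)  [lands on river]
river: ρ → (-1,5,3)
river: ρ → (3,1,-3)
river: ρ → (-3,5,1)
river: ρ → (1,5,-3)
river: ρ → (-3,1,3)
ρ-cycle length = 6 (tail of 1 descent step not counted)

6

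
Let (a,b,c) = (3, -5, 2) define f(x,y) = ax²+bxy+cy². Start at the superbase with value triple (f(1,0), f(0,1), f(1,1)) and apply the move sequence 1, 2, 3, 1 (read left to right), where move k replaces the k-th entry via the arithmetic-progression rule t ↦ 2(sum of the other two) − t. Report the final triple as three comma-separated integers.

start (3,2,0) = (f(1,0),f(0,1),f(1,1))
replace slot 1: 2·(2+0) − 3 = 1 → (1,2,0)
replace slot 2: 2·(1+0) − 2 = 0 → (1,0,0)
replace slot 3: 2·(1+0) − 0 = 2 → (1,0,2)
replace slot 1: 2·(0+2) − 1 = 3 → (3,0,2)

3,0,2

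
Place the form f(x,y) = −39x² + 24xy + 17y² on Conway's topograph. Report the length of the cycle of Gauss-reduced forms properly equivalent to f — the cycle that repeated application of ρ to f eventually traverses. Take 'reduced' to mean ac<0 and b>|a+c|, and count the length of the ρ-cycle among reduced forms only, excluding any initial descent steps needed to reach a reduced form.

D = 3228, ⌊√D⌋ = 56
river: ρ → (17,44,-19)
river: ρ → (-19,32,29)
river: ρ → (29,26,-22)
river: ρ → (-22,18,33)
river: ρ → (33,48,-7)
river: ρ → (-7,50,26)
river: ρ → (26,54,-3)
river: ρ → (-3,54,26)
river: ρ → (26,50,-7)
river: ρ → (-7,48,33)
river: ρ → (33,18,-22)
river: ρ → (-22,26,29)
river: ρ → (29,32,-19)
river: ρ → (-19,44,17)
river: ρ → (17,24,-39)
river: ρ → (-39,54,2)
river: ρ → (2,54,-39)
river: ρ → (-39,24,17)
ρ-cycle length = 18 (tail of 0 descent steps not counted)

18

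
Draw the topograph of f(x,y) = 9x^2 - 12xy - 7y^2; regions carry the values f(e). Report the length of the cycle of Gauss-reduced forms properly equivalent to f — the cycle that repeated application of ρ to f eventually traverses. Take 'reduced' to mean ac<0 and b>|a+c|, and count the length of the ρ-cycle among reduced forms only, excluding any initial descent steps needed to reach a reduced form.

D = 396, ⌊√D⌋ = 19
descent: ρ → (-7,12,9)  [lands on river]
river: ρ → (9,6,-10)
river: ρ → (-10,14,5)
river: ρ → (5,16,-7)
ρ-cycle length = 4 (tail of 1 descent step not counted)

4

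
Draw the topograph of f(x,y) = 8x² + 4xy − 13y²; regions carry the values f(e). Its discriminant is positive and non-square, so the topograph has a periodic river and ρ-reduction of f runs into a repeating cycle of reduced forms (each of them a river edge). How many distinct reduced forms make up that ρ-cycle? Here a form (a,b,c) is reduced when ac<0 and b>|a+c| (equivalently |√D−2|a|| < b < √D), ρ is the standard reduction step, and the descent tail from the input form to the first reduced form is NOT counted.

D = 432, ⌊√D⌋ = 20
descent: ρ → (-13,-4,8)
descent: ρ → (8,20,-1)  [lands on river]
river: ρ → (-1,20,8)
river: ρ → (8,12,-9)
river: ρ → (-9,6,11)
river: ρ → (11,16,-4)
river: ρ → (-4,16,11)
river: ρ → (11,6,-9)
river: ρ → (-9,12,8)
ρ-cycle length = 8 (tail of 2 descent steps not counted)

8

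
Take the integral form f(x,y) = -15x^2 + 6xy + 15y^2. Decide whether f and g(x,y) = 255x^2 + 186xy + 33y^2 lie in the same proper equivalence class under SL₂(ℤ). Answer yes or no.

D₁ = 936, D₂ = 936
river cycle of f (length 6): (15, 24, -6), (-6, 24, 15), (15, 6, -15), (-15, 24, 6), (6, 24, -15), (-15, 6, 15)
river cycle of g (length 6): (-6, 24, 15), (15, 6, -15), (-15, 24, 6), (6, 24, -15), (-15, 6, 15), (15, 24, -6)
cycles coincide ⇒ equivalent

yes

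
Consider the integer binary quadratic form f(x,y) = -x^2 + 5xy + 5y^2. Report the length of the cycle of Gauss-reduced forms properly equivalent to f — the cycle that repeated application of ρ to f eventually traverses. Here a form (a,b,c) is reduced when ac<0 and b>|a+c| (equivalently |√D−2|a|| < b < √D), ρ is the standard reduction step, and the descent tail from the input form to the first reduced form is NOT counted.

D = 45, ⌊√D⌋ = 6
river: ρ → (5,5,-1)
river: ρ → (-1,5,5)
ρ-cycle length = 2 (tail of 0 descent steps not counted)

2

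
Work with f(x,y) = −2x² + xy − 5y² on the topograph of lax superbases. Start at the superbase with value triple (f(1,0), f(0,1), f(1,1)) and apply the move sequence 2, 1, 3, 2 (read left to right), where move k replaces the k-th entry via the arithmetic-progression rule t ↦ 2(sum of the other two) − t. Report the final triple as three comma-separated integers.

start (-2,-5,-6) = (f(1,0),f(0,1),f(1,1))
replace slot 2: 2·((-2)+(-6)) − (-5) = -11 → (-2,-11,-6)
replace slot 1: 2·((-11)+(-6)) − (-2) = -32 → (-32,-11,-6)
replace slot 3: 2·((-32)+(-11)) − (-6) = -80 → (-32,-11,-80)
replace slot 2: 2·((-32)+(-80)) − (-11) = -213 → (-32,-213,-80)

-32,-213,-80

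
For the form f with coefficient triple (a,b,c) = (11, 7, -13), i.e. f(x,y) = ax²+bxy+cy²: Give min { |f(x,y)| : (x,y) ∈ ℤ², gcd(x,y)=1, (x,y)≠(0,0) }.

river: ρ → (-13,19,5)
river: ρ → (5,21,-9)
river: ρ → (-9,15,11)
river: ρ → (11,7,-13)
closes: descent 0, river 4
min |a| on river = 5

5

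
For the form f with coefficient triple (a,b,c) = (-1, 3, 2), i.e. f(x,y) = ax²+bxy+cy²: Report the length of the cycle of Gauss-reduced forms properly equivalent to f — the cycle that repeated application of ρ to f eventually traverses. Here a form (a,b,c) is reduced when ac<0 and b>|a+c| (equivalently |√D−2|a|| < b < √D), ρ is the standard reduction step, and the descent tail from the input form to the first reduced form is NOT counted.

D = 17, ⌊√D⌋ = 4
river: ρ → (2,1,-2)
river: ρ → (-2,3,1)
river: ρ → (1,3,-2)
river: ρ → (-2,1,2)
river: ρ → (2,3,-1)
river: ρ → (-1,3,2)
ρ-cycle length = 6 (tail of 0 descent steps not counted)

6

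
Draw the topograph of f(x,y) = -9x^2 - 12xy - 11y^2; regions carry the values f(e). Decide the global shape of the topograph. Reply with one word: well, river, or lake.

D = b²−4ac = (-12)² − 4·(-9)·(-11) = -252
D < 0 ⇒ definite ⇒ every region one sign ⇒ single well

well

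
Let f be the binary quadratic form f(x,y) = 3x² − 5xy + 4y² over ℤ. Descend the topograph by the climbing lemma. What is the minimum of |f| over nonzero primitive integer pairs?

translate: b→1 (≡-5 mod 6), so (3,-5,4)→(3,1,2)
flip: (3,1,2)→(2,-1,3)
reduced (well bottom): (2,-1,3) with a≤c, −a<b≤a
well minimum = a = 2

2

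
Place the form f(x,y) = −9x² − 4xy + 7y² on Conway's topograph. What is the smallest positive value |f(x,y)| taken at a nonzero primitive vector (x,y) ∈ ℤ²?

descent: ρ → (7,4,-9)  [lands on river]
river: ρ → (-9,14,2)
river: ρ → (2,14,-9)
river: ρ → (-9,4,7)
river: ρ → (7,10,-6)
river: ρ → (-6,14,3)
river: ρ → (3,16,-1)
river: ρ → (-1,16,3)
river: ρ → (3,14,-6)
river: ρ → (-6,10,7)
closes: descent 1, river 10
min |a| on river = 1

1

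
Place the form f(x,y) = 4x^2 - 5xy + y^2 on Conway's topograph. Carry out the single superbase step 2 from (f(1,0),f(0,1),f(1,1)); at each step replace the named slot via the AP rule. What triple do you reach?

start (4,1,0) = (f(1,0),f(0,1),f(1,1))
replace slot 2: 2·(4+0) − 1 = 7 → (4,7,0)

4,7,0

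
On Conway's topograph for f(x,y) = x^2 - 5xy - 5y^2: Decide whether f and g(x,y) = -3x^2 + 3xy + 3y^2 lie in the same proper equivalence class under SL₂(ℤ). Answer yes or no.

D₁ = 45, D₂ = 45
river cycle of f (length 2): (-5, 5, 1), (1, 5, -5)
river cycle of g (length 2): (3, 3, -3), (-3, 3, 3)
cycles differ ⇒ inequivalent

no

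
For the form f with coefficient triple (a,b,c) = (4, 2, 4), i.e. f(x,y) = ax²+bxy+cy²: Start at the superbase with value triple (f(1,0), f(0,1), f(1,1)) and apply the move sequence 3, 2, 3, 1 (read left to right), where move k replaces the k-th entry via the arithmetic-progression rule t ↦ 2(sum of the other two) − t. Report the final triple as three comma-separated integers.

start (4,4,10) = (f(1,0),f(0,1),f(1,1))
replace slot 3: 2·(4+4) − 10 = 6 → (4,4,6)
replace slot 2: 2·(4+6) − 4 = 16 → (4,16,6)
replace slot 3: 2·(4+16) − 6 = 34 → (4,16,34)
replace slot 1: 2·(16+34) − 4 = 96 → (96,16,34)

96,16,34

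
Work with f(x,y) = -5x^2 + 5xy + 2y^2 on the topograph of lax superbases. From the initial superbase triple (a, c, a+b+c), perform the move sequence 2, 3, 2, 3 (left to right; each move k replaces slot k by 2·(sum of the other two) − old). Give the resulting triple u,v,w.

start (-5,2,2) = (f(1,0),f(0,1),f(1,1))
replace slot 2: 2·((-5)+2) − 2 = -8 → (-5,-8,2)
replace slot 3: 2·((-5)+(-8)) − 2 = -28 → (-5,-8,-28)
replace slot 2: 2·((-5)+(-28)) − (-8) = -58 → (-5,-58,-28)
replace slot 3: 2·((-5)+(-58)) − (-28) = -98 → (-5,-58,-98)

-5,-58,-98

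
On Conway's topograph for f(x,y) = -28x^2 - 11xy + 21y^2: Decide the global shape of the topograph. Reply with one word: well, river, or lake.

D = b²−4ac = (-11)² − 4·(-28)·21 = 2473
D > 0 non-square ⇒ indefinite ⇒ periodic river

river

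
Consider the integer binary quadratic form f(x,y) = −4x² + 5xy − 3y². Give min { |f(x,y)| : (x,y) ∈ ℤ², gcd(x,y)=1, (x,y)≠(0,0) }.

translate: b→3 (≡-5 mod 8), so (4,-5,3)→(4,3,2)
flip: (4,3,2)→(2,-3,4)
translate: b→1 (≡-3 mod 4), so (2,-3,4)→(2,1,3)
reduced (well bottom): (2,1,3) with a≤c, −a<b≤a
well minimum |f| = |-2| = 2 (negative-definite)

2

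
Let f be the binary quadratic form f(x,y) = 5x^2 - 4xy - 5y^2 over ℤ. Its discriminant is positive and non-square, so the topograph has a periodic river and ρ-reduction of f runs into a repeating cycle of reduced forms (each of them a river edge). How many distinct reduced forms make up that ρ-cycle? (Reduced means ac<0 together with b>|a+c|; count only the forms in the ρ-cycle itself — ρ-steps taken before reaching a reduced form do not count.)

D = 116, ⌊√D⌋ = 10
descent: ρ → (-5,4,5)  [lands on river]
river: ρ → (5,6,-4)
river: ρ → (-4,10,1)
river: ρ → (1,10,-4)
river: ρ → (-4,6,5)
river: ρ → (5,4,-5)
river: ρ → (-5,6,4)
river: ρ → (4,10,-1)
river: ρ → (-1,10,4)
river: ρ → (4,6,-5)
ρ-cycle length = 10 (tail of 1 descent step not counted)

10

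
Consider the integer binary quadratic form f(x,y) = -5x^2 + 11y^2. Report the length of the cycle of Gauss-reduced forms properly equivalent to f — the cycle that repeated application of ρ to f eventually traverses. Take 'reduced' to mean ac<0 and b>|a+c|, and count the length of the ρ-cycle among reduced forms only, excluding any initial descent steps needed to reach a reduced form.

D = 220, ⌊√D⌋ = 14
descent: ρ → (11,0,-5)
descent: ρ → (-5,10,6)  [lands on river]
river: ρ → (6,14,-1)
river: ρ → (-1,14,6)
river: ρ → (6,10,-5)
ρ-cycle length = 4 (tail of 2 descent steps not counted)

4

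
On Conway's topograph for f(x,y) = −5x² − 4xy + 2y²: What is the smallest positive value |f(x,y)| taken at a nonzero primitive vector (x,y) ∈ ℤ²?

descent: ρ → (2,4,-5)  [lands on river]
river: ρ → (-5,6,1)
river: ρ → (1,6,-5)
river: ρ → (-5,4,2)
closes: descent 1, river 4
min |a| on river = 1

1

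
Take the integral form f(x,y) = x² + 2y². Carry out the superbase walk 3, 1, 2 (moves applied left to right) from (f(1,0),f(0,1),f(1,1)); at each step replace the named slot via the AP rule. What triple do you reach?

start (1,2,3) = (f(1,0),f(0,1),f(1,1))
replace slot 3: 2·(1+2) − 3 = 3 → (1,2,3)
replace slot 1: 2·(2+3) − 1 = 9 → (9,2,3)
replace slot 2: 2·(9+3) − 2 = 22 → (9,22,3)

9,22,3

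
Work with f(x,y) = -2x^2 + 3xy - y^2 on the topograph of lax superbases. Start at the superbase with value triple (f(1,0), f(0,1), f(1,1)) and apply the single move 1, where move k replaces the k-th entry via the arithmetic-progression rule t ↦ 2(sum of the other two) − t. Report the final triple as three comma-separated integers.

start (-2,-1,0) = (f(1,0),f(0,1),f(1,1))
replace slot 1: 2·((-1)+0) − (-2) = 0 → (0,-1,0)

0,-1,0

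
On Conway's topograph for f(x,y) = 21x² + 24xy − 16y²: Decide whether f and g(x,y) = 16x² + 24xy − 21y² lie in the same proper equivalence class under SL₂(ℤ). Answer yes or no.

D₁ = 1920, D₂ = 1920
river cycle of f (length 8): (-16, 40, 5), (5, 40, -16), (-16, 24, 21), (21, 18, -19), (-19, 20, 20), (20, 20, -19), (-19, 18, 21), (21, 24, -16)
river cycle of g (length 8): (-21, 18, 19), (19, 20, -20), (-20, 20, 19), (19, 18, -21), (-21, 24, 16), (16, 40, -5), (-5, 40, 16), (16, 24, -21)
cycles differ ⇒ inequivalent

no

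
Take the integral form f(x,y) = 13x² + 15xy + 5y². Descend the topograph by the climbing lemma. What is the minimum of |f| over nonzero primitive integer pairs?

translate: b→-11 (≡15 mod 26), so (13,15,5)→(13,-11,3)
flip: (13,-11,3)→(3,11,13)
translate: b→-1 (≡11 mod 6), so (3,11,13)→(3,-1,3)
flip: (3,-1,3)→(3,1,3)
reduced (well bottom): (3,1,3) with a≤c, −a<b≤a
well minimum = a = 3

3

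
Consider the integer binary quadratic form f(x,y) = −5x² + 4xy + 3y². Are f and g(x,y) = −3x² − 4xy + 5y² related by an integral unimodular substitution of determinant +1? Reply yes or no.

D₁ = 76, D₂ = 76
river cycle of f (length 6): (3, 8, -1), (-1, 8, 3), (3, 4, -5), (-5, 6, 2), (2, 6, -5), (-5, 4, 3)
river cycle of g (length 6): (5, 4, -3), (-3, 8, 1), (1, 8, -3), (-3, 4, 5), (5, 6, -2), (-2, 6, 5)
cycles differ ⇒ inequivalent

no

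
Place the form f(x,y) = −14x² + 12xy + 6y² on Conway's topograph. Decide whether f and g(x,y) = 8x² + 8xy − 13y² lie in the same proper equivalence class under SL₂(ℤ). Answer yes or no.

D₁ = 480, D₂ = 480
river cycle of f (length 4): (6, 12, -14), (-14, 16, 4), (4, 16, -14), (-14, 12, 6)
river cycle of g (length 4): (-13, 18, 3), (3, 18, -13), (-13, 8, 8), (8, 8, -13)
cycles differ ⇒ inequivalent

no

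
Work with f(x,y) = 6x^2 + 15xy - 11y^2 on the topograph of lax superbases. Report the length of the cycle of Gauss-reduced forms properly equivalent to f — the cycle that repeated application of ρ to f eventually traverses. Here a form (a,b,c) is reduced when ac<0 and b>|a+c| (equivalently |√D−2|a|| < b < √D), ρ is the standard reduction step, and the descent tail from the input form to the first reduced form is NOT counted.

D = 489, ⌊√D⌋ = 22
river: ρ → (-11,7,10)
river: ρ → (10,13,-8)
river: ρ → (-8,19,4)
river: ρ → (4,21,-3)
river: ρ → (-3,21,4)
river: ρ → (4,19,-8)
river: ρ → (-8,13,10)
river: ρ → (10,7,-11)
river: ρ → (-11,15,6)
river: ρ → (6,21,-2)
river: ρ → (-2,19,16)
river: ρ → (16,13,-5)
river: ρ → (-5,17,10)
river: ρ → (10,3,-12)
river: ρ → (-12,21,1)
river: ρ → (1,21,-12)
river: ρ → (-12,3,10)
river: ρ → (10,17,-5)
river: ρ → (-5,13,16)
river: ρ → (16,19,-2)
river: ρ → (-2,21,6)
river: ρ → (6,15,-11)
ρ-cycle length = 22 (tail of 0 descent steps not counted)

22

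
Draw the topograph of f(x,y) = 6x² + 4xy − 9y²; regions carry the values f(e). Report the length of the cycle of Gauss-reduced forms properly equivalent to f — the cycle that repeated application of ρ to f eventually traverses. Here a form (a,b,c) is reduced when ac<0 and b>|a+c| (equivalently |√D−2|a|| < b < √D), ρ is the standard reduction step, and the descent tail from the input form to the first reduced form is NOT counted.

D = 232, ⌊√D⌋ = 15
river: ρ → (-9,14,1)
river: ρ → (1,14,-9)
river: ρ → (-9,4,6)
river: ρ → (6,8,-7)
river: ρ → (-7,6,7)
river: ρ → (7,8,-6)
river: ρ → (-6,4,9)
river: ρ → (9,14,-1)
river: ρ → (-1,14,9)
river: ρ → (9,4,-6)
river: ρ → (-6,8,7)
river: ρ → (7,6,-7)
river: ρ → (-7,8,6)
river: ρ → (6,4,-9)
ρ-cycle length = 14 (tail of 0 descent steps not counted)

14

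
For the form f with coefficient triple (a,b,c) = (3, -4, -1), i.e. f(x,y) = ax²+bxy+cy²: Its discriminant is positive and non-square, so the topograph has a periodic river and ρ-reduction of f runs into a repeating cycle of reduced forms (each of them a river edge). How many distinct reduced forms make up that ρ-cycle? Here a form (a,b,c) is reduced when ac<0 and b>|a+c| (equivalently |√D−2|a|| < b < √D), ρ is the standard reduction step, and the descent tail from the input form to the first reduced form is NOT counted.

D = 28, ⌊√D⌋ = 5
descent: ρ → (-1,4,3)  [lands on river]
river: ρ → (3,2,-2)
river: ρ → (-2,2,3)
river: ρ → (3,4,-1)
ρ-cycle length = 4 (tail of 1 descent step not counted)

4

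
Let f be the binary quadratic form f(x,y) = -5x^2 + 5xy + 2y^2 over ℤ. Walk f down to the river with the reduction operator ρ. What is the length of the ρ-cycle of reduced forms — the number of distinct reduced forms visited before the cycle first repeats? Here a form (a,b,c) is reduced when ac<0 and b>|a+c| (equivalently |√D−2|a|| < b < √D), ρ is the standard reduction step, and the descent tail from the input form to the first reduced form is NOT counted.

D = 65, ⌊√D⌋ = 8
river: ρ → (2,7,-2)
river: ρ → (-2,5,5)
river: ρ → (5,5,-2)
river: ρ → (-2,7,2)
river: ρ → (2,5,-5)
river: ρ → (-5,5,2)
ρ-cycle length = 6 (tail of 0 descent steps not counted)

6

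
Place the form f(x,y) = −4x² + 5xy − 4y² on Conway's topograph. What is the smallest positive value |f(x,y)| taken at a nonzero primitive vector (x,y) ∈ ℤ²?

translate: b→3 (≡-5 mod 8), so (4,-5,4)→(4,3,3)
flip: (4,3,3)→(3,-3,4)
translate: b→3 (≡-3 mod 6), so (3,-3,4)→(3,3,4)
reduced (well bottom): (3,3,4) with a≤c, −a<b≤a
well minimum |f| = |-3| = 3 (negative-definite)

3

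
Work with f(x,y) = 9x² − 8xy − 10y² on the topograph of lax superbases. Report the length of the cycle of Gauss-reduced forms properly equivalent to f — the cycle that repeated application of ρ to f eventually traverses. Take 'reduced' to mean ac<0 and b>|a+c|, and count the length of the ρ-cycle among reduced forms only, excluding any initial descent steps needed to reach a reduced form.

D = 424, ⌊√D⌋ = 20
descent: ρ → (-10,8,9)  [lands on river]
river: ρ → (9,10,-9)
river: ρ → (-9,8,10)
river: ρ → (10,12,-7)
river: ρ → (-7,16,6)
river: ρ → (6,20,-1)
river: ρ → (-1,20,6)
river: ρ → (6,16,-7)
river: ρ → (-7,12,10)
river: ρ → (10,8,-9)
river: ρ → (-9,10,9)
river: ρ → (9,8,-10)
river: ρ → (-10,12,7)
river: ρ → (7,16,-6)
river: ρ → (-6,20,1)
river: ρ → (1,20,-6)
river: ρ → (-6,16,7)
river: ρ → (7,12,-10)
ρ-cycle length = 18 (tail of 1 descent step not counted)

18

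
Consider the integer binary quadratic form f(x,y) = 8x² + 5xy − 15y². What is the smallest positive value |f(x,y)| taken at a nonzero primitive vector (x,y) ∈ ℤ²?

descent: ρ → (-15,-5,8)
descent: ρ → (8,21,-2)  [lands on river]
river: ρ → (-2,19,18)
river: ρ → (18,17,-3)
river: ρ → (-3,19,12)
river: ρ → (12,5,-10)
river: ρ → (-10,15,7)
river: ρ → (7,13,-12)
river: ρ → (-12,11,8)
closes: descent 2, river 8
min |a| on river = 2

2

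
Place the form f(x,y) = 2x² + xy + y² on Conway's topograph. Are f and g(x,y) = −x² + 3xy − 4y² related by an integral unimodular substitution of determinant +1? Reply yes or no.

D₁ = -7, D₂ = -7
f: flip: (2,1,1)→(1,-1,2)
f: translate: b→1 (≡-1 mod 2), so (1,-1,2)→(1,1,2)
f: reduced (well bottom): (1,1,2) with a≤c, −a<b≤a
g is negative-definite; reduce −g:
−g: translate: b→1 (≡-3 mod 2), so (1,-3,4)→(1,1,2)
−g: reduced (well bottom): (1,1,2) with a≤c, −a<b≤a
flip sign back: reduced form of g is (-1,-1,-2)
reduced forms (1, 1, 2) vs (-1, -1, -2) ⇒ inequivalent

no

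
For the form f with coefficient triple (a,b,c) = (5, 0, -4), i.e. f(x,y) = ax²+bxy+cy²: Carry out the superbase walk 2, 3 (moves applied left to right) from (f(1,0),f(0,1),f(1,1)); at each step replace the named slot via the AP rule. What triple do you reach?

start (5,-4,1) = (f(1,0),f(0,1),f(1,1))
replace slot 2: 2·(5+1) − (-4) = 16 → (5,16,1)
replace slot 3: 2·(5+16) − 1 = 41 → (5,16,41)

5,16,41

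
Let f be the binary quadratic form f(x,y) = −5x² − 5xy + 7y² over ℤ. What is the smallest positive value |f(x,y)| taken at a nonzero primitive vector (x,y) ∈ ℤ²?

descent: ρ → (7,5,-5)  [lands on river]
river: ρ → (-5,5,7)
river: ρ → (7,9,-3)
river: ρ → (-3,9,7)
closes: descent 1, river 4
min |a| on river = 3

3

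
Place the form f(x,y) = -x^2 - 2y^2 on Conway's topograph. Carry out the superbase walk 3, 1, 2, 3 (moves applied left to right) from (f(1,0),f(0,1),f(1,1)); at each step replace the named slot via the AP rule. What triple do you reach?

start (-1,-2,-3) = (f(1,0),f(0,1),f(1,1))
replace slot 3: 2·((-1)+(-2)) − (-3) = -3 → (-1,-2,-3)
replace slot 1: 2·((-2)+(-3)) − (-1) = -9 → (-9,-2,-3)
replace slot 2: 2·((-9)+(-3)) − (-2) = -22 → (-9,-22,-3)
replace slot 3: 2·((-9)+(-22)) − (-3) = -59 → (-9,-22,-59)

-9,-22,-59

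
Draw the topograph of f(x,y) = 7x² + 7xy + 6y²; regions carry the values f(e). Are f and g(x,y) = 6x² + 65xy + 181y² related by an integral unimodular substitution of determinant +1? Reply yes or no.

D₁ = -119, D₂ = -119
f: flip: (7,7,6)→(6,-7,7)
f: translate: b→5 (≡-7 mod 12), so (6,-7,7)→(6,5,6)
f: reduced (well bottom): (6,5,6) with a≤c, −a<b≤a
g: translate: b→5 (≡65 mod 12), so (6,65,181)→(6,5,6)
g: reduced (well bottom): (6,5,6) with a≤c, −a<b≤a
reduced forms (6, 5, 6) vs (6, 5, 6) ⇒ equivalent

yes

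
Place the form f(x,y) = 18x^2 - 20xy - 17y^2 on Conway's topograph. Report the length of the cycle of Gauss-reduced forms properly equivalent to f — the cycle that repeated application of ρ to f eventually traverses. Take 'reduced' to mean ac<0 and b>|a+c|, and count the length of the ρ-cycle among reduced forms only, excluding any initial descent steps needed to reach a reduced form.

D = 1624, ⌊√D⌋ = 40
descent: ρ → (-17,20,18)  [lands on river]
river: ρ → (18,16,-19)
river: ρ → (-19,22,15)
river: ρ → (15,38,-3)
river: ρ → (-3,40,2)
river: ρ → (2,40,-3)
river: ρ → (-3,38,15)
river: ρ → (15,22,-19)
river: ρ → (-19,16,18)
river: ρ → (18,20,-17)
river: ρ → (-17,14,21)
river: ρ → (21,28,-10)
river: ρ → (-10,32,15)
river: ρ → (15,28,-14)
river: ρ → (-14,28,15)
river: ρ → (15,32,-10)
river: ρ → (-10,28,21)
river: ρ → (21,14,-17)
ρ-cycle length = 18 (tail of 1 descent step not counted)

18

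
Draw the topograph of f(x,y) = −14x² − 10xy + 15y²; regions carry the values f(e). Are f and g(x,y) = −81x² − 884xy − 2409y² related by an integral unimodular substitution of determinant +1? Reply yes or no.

D₁ = 940, D₂ = 940
river cycle of f (length 6): (15, 10, -14), (-14, 18, 11), (11, 26, -6), (-6, 22, 19), (19, 16, -9), (-9, 20, 15)
river cycle of g (length 6): (-14, 18, 11), (11, 26, -6), (-6, 22, 19), (19, 16, -9), (-9, 20, 15), (15, 10, -14)
cycles coincide ⇒ equivalent

yes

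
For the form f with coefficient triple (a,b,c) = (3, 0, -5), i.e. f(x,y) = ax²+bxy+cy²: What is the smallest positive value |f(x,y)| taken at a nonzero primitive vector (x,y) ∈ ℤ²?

descent: ρ → (-5,0,3)
descent: ρ → (3,6,-2)  [lands on river]
river: ρ → (-2,6,3)
closes: descent 2, river 2
min |a| on river = 2

2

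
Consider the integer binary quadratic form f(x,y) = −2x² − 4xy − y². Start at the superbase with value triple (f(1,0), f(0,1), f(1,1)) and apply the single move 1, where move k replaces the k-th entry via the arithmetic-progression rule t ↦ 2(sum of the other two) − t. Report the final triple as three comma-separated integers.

start (-2,-1,-7) = (f(1,0),f(0,1),f(1,1))
replace slot 1: 2·((-1)+(-7)) − (-2) = -14 → (-14,-1,-7)

-14,-1,-7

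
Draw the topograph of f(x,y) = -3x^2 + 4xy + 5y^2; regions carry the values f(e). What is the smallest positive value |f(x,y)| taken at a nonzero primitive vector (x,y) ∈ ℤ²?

river: ρ → (5,6,-2)
river: ρ → (-2,6,5)
river: ρ → (5,4,-3)
river: ρ → (-3,8,1)
river: ρ → (1,8,-3)
river: ρ → (-3,4,5)
closes: descent 0, river 6
min |a| on river = 1

1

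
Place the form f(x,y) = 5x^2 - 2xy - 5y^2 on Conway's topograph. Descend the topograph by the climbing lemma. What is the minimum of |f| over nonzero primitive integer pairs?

descent: ρ → (-5,2,5)  [lands on river]
river: ρ → (5,8,-2)
river: ρ → (-2,8,5)
river: ρ → (5,2,-5)
river: ρ → (-5,8,2)
river: ρ → (2,8,-5)
closes: descent 1, river 6
min |a| on river = 2

2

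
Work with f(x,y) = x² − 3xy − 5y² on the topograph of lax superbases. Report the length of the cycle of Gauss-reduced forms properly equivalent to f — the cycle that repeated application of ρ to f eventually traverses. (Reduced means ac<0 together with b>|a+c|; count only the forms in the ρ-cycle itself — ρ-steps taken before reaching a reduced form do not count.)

D = 29, ⌊√D⌋ = 5
descent: ρ → (-5,3,1)
descent: ρ → (1,5,-1)  [lands on river]
river: ρ → (-1,5,1)
ρ-cycle length = 2 (tail of 2 descent steps not counted)

2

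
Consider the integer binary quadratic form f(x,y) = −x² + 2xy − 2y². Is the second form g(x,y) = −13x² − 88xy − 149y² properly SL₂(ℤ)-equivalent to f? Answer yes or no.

D₁ = -4, D₂ = -4
f is negative-definite; reduce −f:
−f: translate: b→0 (≡-2 mod 2), so (1,-2,2)→(1,0,1)
−f: reduced (well bottom): (1,0,1) with a≤c, −a<b≤a
flip sign back: reduced form of f is (-1,0,-1)
g is negative-definite; reduce −g:
−g: translate: b→10 (≡88 mod 26), so (13,88,149)→(13,10,2)
−g: flip: (13,10,2)→(2,-10,13)
−g: translate: b→2 (≡-10 mod 4), so (2,-10,13)→(2,2,1)
−g: flip: (2,2,1)→(1,-2,2)
−g: translate: b→0 (≡-2 mod 2), so (1,-2,2)→(1,0,1)
−g: reduced (well bottom): (1,0,1) with a≤c, −a<b≤a
flip sign back: reduced form of g is (-1,0,-1)
reduced forms (-1, 0, -1) vs (-1, 0, -1) ⇒ equivalent

yes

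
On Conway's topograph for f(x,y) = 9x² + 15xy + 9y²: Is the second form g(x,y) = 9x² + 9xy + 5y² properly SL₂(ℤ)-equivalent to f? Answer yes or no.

D₁ = -99, D₂ = -99
f: translate: b→-3 (≡15 mod 18), so (9,15,9)→(9,-3,3)
f: flip: (9,-3,3)→(3,3,9)
f: reduced (well bottom): (3,3,9) with a≤c, −a<b≤a
g: flip: (9,9,5)→(5,-9,9)
g: translate: b→1 (≡-9 mod 10), so (5,-9,9)→(5,1,5)
g: reduced (well bottom): (5,1,5) with a≤c, −a<b≤a
reduced forms (3, 3, 9) vs (5, 1, 5) ⇒ inequivalent

no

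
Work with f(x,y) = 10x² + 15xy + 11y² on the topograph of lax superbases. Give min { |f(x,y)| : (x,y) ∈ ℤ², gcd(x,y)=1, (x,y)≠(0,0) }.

translate: b→-5 (≡15 mod 20), so (10,15,11)→(10,-5,6)
flip: (10,-5,6)→(6,5,10)
reduced (well bottom): (6,5,10) with a≤c, −a<b≤a
well minimum = a = 6

6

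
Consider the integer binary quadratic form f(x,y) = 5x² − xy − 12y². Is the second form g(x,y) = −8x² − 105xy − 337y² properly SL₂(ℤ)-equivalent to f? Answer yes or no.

D₁ = 241, D₂ = 241
river cycle of f (length 38): (5, 9, -8), (-8, 7, 6), (6, 5, -9), (-9, 13, 2), (2, 15, -2), (-2, 13, 9), (9, 5, -6), (-6, 7, 8), (8, 9, -5), (-5, 11, 6), … (28 more)
river cycle of g (length 38): (-8, 7, 6), (6, 5, -9), (-9, 13, 2), (2, 15, -2), (-2, 13, 9), (9, 5, -6), (-6, 7, 8), (8, 9, -5), (-5, 11, 6), (6, 13, -3), … (28 more)
cycles coincide ⇒ equivalent

yes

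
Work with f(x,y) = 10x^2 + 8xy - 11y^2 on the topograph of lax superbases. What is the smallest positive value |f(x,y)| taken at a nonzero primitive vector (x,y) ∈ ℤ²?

river: ρ → (-11,14,7)
river: ρ → (7,14,-11)
river: ρ → (-11,8,10)
river: ρ → (10,12,-9)
river: ρ → (-9,6,13)
river: ρ → (13,20,-2)
river: ρ → (-2,20,13)
river: ρ → (13,6,-9)
river: ρ → (-9,12,10)
river: ρ → (10,8,-11)
closes: descent 0, river 10
min |a| on river = 2

2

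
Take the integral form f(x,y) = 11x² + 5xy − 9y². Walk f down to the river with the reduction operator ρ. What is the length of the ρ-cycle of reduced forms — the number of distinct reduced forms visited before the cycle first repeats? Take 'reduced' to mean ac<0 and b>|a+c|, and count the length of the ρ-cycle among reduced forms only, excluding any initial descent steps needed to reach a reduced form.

D = 421, ⌊√D⌋ = 20
river: ρ → (-9,13,7)
river: ρ → (7,15,-7)
river: ρ → (-7,13,9)
river: ρ → (9,5,-11)
river: ρ → (-11,17,3)
river: ρ → (3,19,-5)
river: ρ → (-5,11,15)
river: ρ → (15,19,-1)
river: ρ → (-1,19,15)
river: ρ → (15,11,-5)
river: ρ → (-5,19,3)
river: ρ → (3,17,-11)
river: ρ → (-11,5,9)
river: ρ → (9,13,-7)
river: ρ → (-7,15,7)
river: ρ → (7,13,-9)
river: ρ → (-9,5,11)
river: ρ → (11,17,-3)
river: ρ → (-3,19,5)
river: ρ → (5,11,-15)
river: ρ → (-15,19,1)
river: ρ → (1,19,-15)
river: ρ → (-15,11,5)
river: ρ → (5,19,-3)
river: ρ → (-3,17,11)
river: ρ → (11,5,-9)
ρ-cycle length = 26 (tail of 0 descent steps not counted)

26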